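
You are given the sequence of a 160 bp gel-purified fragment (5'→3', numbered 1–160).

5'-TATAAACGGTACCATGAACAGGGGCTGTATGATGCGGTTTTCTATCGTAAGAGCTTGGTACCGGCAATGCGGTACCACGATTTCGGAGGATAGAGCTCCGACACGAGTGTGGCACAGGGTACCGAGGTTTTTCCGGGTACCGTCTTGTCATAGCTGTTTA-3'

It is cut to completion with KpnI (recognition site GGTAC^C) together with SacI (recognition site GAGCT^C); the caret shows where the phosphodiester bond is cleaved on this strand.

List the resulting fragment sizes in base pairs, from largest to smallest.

KpnI sites (GGTACC) start at positions 8, 57, 71, 118, 136.
KpnI cuts after base 5 of each site (before the last base), so after positions 12, 61, 75, 122, 140.
The SacI site (GAGCTC) starts at position 93.
SacI cuts after base 5 of each site (before the last base), so after position 97.
Combined cut positions: 12, 61, 75, 97, 122, 140.
Linear molecule, 6 cuts → 7 fragments:
  1–12 → 12 bp
  13–61 → 49 bp
  62–75 → 14 bp
  76–97 → 22 bp
  98–122 → 25 bp
  123–140 → 18 bp
  141–160 → 20 bp
Sorted largest to smallest: 49, 25, 22, 20, 18, 14, 12 bp.

49, 25, 22, 20, 18, 14, 12 bp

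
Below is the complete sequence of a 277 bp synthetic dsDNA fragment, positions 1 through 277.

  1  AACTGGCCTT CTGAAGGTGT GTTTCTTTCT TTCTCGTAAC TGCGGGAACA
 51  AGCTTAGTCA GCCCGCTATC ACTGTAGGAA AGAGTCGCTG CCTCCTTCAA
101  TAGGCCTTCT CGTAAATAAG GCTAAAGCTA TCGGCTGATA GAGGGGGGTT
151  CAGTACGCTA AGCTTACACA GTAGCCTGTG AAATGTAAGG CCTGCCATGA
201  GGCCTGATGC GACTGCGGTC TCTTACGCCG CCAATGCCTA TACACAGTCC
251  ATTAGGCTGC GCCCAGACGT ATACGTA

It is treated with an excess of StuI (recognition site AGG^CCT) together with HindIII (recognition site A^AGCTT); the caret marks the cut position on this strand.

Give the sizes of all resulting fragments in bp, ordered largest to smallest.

75, 56, 54, 50, 30, 12 bp

StuI sites (AGGCCT) start at positions 102, 188, 200.
StuI cuts after base 3 of each site, so after positions 104, 190, 202.
HindIII sites (AAGCTT) start at positions 50, 160.
HindIII cuts after the first base of each site, so after positions 50, 160.
Combined cut positions: 50, 104, 160, 190, 202.
Linear molecule, 5 cuts → 6 fragments:
  1–50 → 50 bp
  51–104 → 54 bp
  105–160 → 56 bp
  161–190 → 30 bp
  191–202 → 12 bp
  203–277 → 75 bp
Sorted largest to smallest: 75, 56, 54, 50, 30, 12 bp.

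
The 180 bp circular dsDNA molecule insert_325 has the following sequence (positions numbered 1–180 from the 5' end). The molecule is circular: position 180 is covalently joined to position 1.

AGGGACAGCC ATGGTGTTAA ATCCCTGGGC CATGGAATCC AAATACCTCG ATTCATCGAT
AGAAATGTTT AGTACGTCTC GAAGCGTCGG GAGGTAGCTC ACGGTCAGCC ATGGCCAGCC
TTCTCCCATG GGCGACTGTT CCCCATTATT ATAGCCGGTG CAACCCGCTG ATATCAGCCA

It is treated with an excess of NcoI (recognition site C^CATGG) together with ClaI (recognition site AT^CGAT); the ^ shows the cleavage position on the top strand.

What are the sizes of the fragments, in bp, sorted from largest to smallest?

63, 53, 26, 21, 17 bp

NcoI sites (CCATGG) start at positions 9, 30, 109, 126.
NcoI cuts after the first base of each site, so after positions 9, 30, 109, 126.
The ClaI site (ATCGAT) starts at position 55.
ClaI cuts after base 2 of each site, so after position 56.
Combined cut positions: 9, 30, 56, 109, 126.
Circular molecule, 5 cuts → 5 fragments:
  10–30 → 21 bp
  31–56 → 26 bp
  57–109 → 53 bp
  110–126 → 17 bp
  127–180 then 1–9 → 54 + 9 = 63 bp
Sorted largest to smallest: 63, 53, 26, 21, 17 bp.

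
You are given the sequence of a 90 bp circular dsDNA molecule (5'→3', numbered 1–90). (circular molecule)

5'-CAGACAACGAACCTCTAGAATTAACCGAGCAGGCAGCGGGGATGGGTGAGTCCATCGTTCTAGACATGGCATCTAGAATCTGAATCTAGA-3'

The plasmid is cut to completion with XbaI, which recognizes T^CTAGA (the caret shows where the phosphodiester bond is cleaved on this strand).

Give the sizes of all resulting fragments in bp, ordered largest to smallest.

XbaI sites (TCTAGA) start at positions 14, 59, 72, 85.
XbaI cuts after the first base of each site, so after positions 14, 59, 72, 85.
Circular molecule, 4 cuts → 4 fragments:
  15–59 → 45 bp
  60–72 → 13 bp
  73–85 → 13 bp
  86–90 then 1–14 → 5 + 14 = 19 bp
Sorted largest to smallest: 45, 19, 13, 13 bp.

45, 19, 13, 13 bp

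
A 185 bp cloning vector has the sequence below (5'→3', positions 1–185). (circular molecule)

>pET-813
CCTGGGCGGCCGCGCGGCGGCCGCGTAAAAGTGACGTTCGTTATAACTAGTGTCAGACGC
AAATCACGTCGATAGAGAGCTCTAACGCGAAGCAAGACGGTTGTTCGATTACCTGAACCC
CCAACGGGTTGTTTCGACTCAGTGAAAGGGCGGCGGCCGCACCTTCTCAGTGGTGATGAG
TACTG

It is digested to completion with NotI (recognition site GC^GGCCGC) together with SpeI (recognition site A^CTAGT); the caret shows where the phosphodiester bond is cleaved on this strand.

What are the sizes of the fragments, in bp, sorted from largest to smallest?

108, 38, 28, 11 bp

NotI sites (GCGGCCGC) start at positions 6, 17, 153.
NotI cuts after base 2 of each site, so after positions 7, 18, 154.
The SpeI site (ACTAGT) starts at position 46.
SpeI cuts after the first base of each site, so after position 46.
Combined cut positions: 7, 18, 46, 154.
Circular molecule, 4 cuts → 4 fragments:
  8–18 → 11 bp
  19–46 → 28 bp
  47–154 → 108 bp
  155–185 then 1–7 → 31 + 7 = 38 bp
Sorted largest to smallest: 108, 38, 28, 11 bp.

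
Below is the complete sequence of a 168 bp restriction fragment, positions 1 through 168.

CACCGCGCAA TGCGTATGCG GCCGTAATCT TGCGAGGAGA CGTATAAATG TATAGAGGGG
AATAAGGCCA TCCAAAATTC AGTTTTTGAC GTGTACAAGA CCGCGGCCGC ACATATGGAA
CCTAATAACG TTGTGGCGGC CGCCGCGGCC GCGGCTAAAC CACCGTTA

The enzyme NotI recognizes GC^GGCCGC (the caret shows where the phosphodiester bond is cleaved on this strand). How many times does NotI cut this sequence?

3

GCGGCCGC occurs starting at positions 103, 136, 145.
NotI cuts at 3 sites.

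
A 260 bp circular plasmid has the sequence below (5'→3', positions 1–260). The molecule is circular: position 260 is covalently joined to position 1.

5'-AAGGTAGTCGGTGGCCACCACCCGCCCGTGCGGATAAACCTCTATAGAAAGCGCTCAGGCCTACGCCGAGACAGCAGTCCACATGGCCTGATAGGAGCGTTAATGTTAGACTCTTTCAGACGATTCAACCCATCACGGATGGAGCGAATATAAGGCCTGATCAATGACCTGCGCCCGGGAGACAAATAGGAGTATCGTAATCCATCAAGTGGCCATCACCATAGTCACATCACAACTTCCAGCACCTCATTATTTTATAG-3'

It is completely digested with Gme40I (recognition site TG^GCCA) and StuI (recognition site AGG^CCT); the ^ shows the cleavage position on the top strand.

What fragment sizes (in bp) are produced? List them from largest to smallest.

96, 62, 56, 46 bp

Gme40I sites (TGGCCA) start at positions 12, 210.
Gme40I cuts after base 2 of each site, so after positions 13, 211.
StuI sites (AGGCCT) start at positions 57, 153.
StuI cuts after base 3 of each site, so after positions 59, 155.
Combined cut positions: 13, 59, 155, 211.
Circular molecule, 4 cuts → 4 fragments:
  14–59 → 46 bp
  60–155 → 96 bp
  156–211 → 56 bp
  212–260 then 1–13 → 49 + 13 = 62 bp
Sorted largest to smallest: 96, 62, 56, 46 bp.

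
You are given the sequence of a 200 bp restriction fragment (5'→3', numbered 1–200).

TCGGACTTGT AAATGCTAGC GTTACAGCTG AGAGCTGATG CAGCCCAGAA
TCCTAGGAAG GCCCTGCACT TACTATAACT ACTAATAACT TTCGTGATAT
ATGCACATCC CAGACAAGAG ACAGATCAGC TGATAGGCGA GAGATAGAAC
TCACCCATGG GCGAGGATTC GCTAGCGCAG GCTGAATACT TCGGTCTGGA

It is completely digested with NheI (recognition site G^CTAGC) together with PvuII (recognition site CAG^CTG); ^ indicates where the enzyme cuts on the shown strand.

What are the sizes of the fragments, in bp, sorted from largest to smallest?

NheI sites (GCTAGC) start at positions 15, 171.
NheI cuts after the first base of each site, so after positions 15, 171.
PvuII sites (CAGCTG) start at positions 25, 127.
PvuII cuts after base 3 of each site, so after positions 27, 129.
Combined cut positions: 15, 27, 129, 171.
Linear molecule, 4 cuts → 5 fragments:
  1–15 → 15 bp
  16–27 → 12 bp
  28–129 → 102 bp
  130–171 → 42 bp
  172–200 → 29 bp
Sorted largest to smallest: 102, 42, 29, 15, 12 bp.

102, 42, 29, 15, 12 bp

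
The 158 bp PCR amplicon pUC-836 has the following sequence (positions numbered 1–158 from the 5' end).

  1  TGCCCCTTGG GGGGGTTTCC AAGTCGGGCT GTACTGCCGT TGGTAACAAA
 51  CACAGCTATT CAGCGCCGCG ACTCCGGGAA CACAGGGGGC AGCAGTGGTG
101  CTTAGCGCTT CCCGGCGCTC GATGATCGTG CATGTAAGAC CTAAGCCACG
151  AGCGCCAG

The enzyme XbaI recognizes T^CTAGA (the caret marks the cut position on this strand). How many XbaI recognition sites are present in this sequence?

0

No occurrence of TCTAGA is present in the sequence.
XbaI does not cut: 0 sites.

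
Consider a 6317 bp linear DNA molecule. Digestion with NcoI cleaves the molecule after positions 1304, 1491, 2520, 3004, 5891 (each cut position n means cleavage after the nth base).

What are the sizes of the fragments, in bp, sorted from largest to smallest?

Linear molecule, 5 cuts → 6 fragments:
  1304 − 0 = 1304 bp
  1491 − 1304 = 187 bp
  2520 − 1491 = 1029 bp
  3004 − 2520 = 484 bp
  5891 − 3004 = 2887 bp
  6317 − 5891 = 426 bp
Sorted largest to smallest: 2887, 1304, 1029, 484, 426, 187 bp.

2887, 1304, 1029, 484, 426, 187 bp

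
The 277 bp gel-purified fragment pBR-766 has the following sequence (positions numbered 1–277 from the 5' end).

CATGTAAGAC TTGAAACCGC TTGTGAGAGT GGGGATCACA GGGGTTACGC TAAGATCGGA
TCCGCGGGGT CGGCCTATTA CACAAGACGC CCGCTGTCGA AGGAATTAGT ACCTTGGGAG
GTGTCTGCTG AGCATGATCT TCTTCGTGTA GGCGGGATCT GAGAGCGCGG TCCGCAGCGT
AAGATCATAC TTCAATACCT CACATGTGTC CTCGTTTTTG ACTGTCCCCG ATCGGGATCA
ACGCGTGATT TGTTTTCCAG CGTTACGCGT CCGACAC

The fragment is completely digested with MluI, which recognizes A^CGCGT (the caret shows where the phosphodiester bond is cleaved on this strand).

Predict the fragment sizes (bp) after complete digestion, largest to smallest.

MluI sites (ACGCGT) start at positions 241, 265.
MluI cuts after the first base of each site, so after positions 241, 265.
Linear molecule, 2 cuts → 3 fragments:
  1–241 → 241 bp
  242–265 → 24 bp
  266–277 → 12 bp
Sorted largest to smallest: 241, 24, 12 bp.

241, 24, 12 bp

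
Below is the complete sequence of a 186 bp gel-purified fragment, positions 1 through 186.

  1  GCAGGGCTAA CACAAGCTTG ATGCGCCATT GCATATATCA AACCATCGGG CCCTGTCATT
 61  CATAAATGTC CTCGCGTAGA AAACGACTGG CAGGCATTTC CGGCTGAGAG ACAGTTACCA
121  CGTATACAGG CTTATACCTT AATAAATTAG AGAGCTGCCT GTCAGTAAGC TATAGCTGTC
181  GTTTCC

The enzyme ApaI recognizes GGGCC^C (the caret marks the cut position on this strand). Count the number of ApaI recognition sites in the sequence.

1

GGGCCC occurs starting at position 48.
ApaI cuts at 1 site.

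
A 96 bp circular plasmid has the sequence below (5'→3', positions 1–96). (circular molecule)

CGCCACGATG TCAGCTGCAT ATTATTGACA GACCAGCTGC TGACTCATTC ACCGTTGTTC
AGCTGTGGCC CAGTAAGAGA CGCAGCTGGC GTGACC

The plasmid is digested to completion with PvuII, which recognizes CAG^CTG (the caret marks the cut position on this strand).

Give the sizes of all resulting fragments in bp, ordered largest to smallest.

26, 25, 23, 22 bp

PvuII sites (CAGCTG) start at positions 12, 34, 60, 83.
PvuII cuts after base 3 of each site, so after positions 14, 36, 62, 85.
Circular molecule, 4 cuts → 4 fragments:
  15–36 → 22 bp
  37–62 → 26 bp
  63–85 → 23 bp
  86–96 then 1–14 → 11 + 14 = 25 bp
Sorted largest to smallest: 26, 25, 23, 22 bp.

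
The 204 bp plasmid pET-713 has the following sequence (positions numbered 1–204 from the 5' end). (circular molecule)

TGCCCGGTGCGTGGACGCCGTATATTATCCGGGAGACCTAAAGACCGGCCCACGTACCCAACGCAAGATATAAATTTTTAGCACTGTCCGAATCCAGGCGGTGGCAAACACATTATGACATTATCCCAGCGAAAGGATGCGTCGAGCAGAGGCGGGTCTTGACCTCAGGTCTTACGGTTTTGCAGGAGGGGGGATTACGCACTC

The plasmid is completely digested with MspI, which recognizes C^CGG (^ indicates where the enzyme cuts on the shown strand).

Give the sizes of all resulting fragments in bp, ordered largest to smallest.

MspI sites (CCGG) start at positions 4, 29, 45.
MspI cuts after the first base of each site, so after positions 4, 29, 45.
Circular molecule, 3 cuts → 3 fragments:
  5–29 → 25 bp
  30–45 → 16 bp
  46–204 then 1–4 → 159 + 4 = 163 bp
Sorted largest to smallest: 163, 25, 16 bp.

163, 25, 16 bp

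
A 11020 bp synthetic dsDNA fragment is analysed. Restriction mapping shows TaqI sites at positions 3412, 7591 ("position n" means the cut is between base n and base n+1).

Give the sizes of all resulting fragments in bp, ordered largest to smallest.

4179, 3429, 3412 bp

Linear molecule, 2 cuts → 3 fragments:
  3412 − 0 = 3412 bp
  7591 − 3412 = 4179 bp
  11020 − 7591 = 3429 bp
Sorted largest to smallest: 4179, 3429, 3412 bp.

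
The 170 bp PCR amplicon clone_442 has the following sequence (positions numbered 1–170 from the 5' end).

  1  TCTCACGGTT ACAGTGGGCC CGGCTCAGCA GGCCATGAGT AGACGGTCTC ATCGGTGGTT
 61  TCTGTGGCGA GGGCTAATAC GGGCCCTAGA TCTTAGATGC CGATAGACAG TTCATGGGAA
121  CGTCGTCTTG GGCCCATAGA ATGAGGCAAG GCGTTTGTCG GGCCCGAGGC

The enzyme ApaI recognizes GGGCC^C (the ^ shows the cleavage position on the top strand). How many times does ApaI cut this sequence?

4

GGGCCC occurs starting at positions 16, 81, 130, 160.
ApaI cuts at 4 sites.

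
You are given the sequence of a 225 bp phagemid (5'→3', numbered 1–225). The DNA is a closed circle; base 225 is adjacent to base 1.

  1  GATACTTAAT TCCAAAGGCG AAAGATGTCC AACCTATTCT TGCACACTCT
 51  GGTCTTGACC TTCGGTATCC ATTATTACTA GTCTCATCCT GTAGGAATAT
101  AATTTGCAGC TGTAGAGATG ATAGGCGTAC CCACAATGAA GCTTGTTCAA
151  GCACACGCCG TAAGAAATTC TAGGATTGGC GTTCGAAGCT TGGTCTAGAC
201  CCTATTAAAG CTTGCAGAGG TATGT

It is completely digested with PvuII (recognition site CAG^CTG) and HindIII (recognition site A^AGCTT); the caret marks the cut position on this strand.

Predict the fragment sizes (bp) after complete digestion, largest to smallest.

126, 47, 30, 22 bp

The PvuII site (CAGCTG) starts at position 107.
PvuII cuts after base 3 of each site, so after position 109.
HindIII sites (AAGCTT) start at positions 139, 186, 208.
HindIII cuts after the first base of each site, so after positions 139, 186, 208.
Combined cut positions: 109, 139, 186, 208.
Circular molecule, 4 cuts → 4 fragments:
  110–139 → 30 bp
  140–186 → 47 bp
  187–208 → 22 bp
  209–225 then 1–109 → 17 + 109 = 126 bp
Sorted largest to smallest: 126, 47, 30, 22 bp.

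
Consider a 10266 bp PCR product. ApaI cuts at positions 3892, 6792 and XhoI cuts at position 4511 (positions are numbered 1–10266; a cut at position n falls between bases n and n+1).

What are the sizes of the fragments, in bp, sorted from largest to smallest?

Combined cut positions (sorted): 3892, 4511, 6792.
Linear molecule, 3 cuts → 4 fragments:
  3892 − 0 = 3892 bp
  4511 − 3892 = 619 bp
  6792 − 4511 = 2281 bp
  10266 − 6792 = 3474 bp
Sorted largest to smallest: 3892, 3474, 2281, 619 bp.

3892, 3474, 2281, 619 bp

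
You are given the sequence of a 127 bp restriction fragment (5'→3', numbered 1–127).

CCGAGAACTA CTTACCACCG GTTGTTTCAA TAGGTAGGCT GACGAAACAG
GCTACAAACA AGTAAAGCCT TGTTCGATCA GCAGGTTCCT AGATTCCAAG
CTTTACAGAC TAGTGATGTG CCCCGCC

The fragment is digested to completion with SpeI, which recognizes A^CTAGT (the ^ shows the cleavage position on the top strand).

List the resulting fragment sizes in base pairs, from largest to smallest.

109, 18 bp

The SpeI site (ACTAGT) starts at position 109.
SpeI cuts after the first base of each site, so after position 109.
Linear molecule, 1 cut → 2 fragments:
  1–109 → 109 bp
  110–127 → 18 bp
Sorted largest to smallest: 109, 18 bp.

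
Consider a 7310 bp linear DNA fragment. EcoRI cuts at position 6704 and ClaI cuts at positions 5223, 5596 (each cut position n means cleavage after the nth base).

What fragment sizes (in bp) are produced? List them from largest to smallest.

Combined cut positions (sorted): 5223, 5596, 6704.
Linear molecule, 3 cuts → 4 fragments:
  5223 − 0 = 5223 bp
  5596 − 5223 = 373 bp
  6704 − 5596 = 1108 bp
  7310 − 6704 = 606 bp
Sorted largest to smallest: 5223, 1108, 606, 373 bp.

5223, 1108, 606, 373 bp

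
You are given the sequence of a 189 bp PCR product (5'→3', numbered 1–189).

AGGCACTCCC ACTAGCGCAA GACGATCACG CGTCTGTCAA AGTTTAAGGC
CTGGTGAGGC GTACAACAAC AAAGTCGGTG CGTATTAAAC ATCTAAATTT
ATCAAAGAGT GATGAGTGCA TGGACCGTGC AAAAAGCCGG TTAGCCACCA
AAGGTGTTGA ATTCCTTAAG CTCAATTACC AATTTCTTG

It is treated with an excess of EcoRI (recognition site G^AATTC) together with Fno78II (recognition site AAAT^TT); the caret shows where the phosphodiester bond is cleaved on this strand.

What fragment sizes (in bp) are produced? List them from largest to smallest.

The EcoRI site (GAATTC) starts at position 159.
EcoRI cuts after the first base of each site, so after position 159.
The Fno78II site (AAATTT) starts at position 95.
Fno78II cuts after base 4 of each site, so after position 98.
Combined cut positions: 98, 159.
Linear molecule, 2 cuts → 3 fragments:
  1–98 → 98 bp
  99–159 → 61 bp
  160–189 → 30 bp
Sorted largest to smallest: 98, 61, 30 bp.

98, 61, 30 bp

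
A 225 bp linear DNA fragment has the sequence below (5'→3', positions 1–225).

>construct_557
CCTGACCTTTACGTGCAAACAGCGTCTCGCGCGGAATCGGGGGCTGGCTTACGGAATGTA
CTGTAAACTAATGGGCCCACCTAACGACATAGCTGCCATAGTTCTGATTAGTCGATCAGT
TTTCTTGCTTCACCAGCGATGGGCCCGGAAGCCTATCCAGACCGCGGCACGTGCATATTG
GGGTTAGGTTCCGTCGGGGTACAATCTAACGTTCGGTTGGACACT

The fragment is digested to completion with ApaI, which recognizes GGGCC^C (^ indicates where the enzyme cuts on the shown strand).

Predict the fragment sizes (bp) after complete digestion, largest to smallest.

80, 77, 68 bp

ApaI sites (GGGCCC) start at positions 73, 141.
ApaI cuts after base 5 of each site (before the last base), so after positions 77, 145.
Linear molecule, 2 cuts → 3 fragments:
  1–77 → 77 bp
  78–145 → 68 bp
  146–225 → 80 bp
Sorted largest to smallest: 80, 77, 68 bp.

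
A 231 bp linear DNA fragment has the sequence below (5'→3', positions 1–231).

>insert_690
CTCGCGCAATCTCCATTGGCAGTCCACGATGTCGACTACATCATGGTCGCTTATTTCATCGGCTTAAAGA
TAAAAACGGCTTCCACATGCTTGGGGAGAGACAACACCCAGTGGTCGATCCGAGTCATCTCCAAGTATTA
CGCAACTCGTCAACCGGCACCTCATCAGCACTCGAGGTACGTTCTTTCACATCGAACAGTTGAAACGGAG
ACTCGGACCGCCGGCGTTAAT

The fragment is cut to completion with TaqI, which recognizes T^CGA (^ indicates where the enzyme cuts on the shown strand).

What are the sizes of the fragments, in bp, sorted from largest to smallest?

TaqI sites (TCGA) start at positions 32, 115, 172, 192.
TaqI cuts after the first base of each site, so after positions 32, 115, 172, 192.
Linear molecule, 4 cuts → 5 fragments:
  1–32 → 32 bp
  33–115 → 83 bp
  116–172 → 57 bp
  173–192 → 20 bp
  193–231 → 39 bp
Sorted largest to smallest: 83, 57, 39, 32, 20 bp.

83, 57, 39, 32, 20 bp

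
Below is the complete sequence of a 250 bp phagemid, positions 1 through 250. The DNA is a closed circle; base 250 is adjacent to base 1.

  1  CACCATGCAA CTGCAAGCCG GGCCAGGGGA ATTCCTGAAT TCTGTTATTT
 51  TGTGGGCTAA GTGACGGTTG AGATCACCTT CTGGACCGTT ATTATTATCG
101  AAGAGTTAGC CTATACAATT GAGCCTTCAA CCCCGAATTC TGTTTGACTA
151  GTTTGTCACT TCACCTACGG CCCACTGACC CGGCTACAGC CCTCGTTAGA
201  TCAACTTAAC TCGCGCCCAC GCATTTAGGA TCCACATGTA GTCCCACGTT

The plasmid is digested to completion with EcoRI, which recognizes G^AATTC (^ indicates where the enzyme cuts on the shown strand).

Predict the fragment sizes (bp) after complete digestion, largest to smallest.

144, 98, 8 bp

EcoRI sites (GAATTC) start at positions 29, 37, 135.
EcoRI cuts after the first base of each site, so after positions 29, 37, 135.
Circular molecule, 3 cuts → 3 fragments:
  30–37 → 8 bp
  38–135 → 98 bp
  136–250 then 1–29 → 115 + 29 = 144 bp
Sorted largest to smallest: 144, 98, 8 bp.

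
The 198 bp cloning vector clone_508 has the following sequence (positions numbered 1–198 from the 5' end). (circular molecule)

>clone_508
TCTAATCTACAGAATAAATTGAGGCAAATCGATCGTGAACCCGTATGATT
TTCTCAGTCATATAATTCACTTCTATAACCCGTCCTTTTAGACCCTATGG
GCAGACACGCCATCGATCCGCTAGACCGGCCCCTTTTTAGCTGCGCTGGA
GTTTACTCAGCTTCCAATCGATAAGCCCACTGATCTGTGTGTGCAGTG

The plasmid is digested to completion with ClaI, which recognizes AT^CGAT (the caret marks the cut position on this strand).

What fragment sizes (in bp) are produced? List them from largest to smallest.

ClaI sites (ATCGAT) start at positions 28, 112, 167.
ClaI cuts after base 2 of each site, so after positions 29, 113, 168.
Circular molecule, 3 cuts → 3 fragments:
  30–113 → 84 bp
  114–168 → 55 bp
  169–198 then 1–29 → 30 + 29 = 59 bp
Sorted largest to smallest: 84, 59, 55 bp.

84, 59, 55 bp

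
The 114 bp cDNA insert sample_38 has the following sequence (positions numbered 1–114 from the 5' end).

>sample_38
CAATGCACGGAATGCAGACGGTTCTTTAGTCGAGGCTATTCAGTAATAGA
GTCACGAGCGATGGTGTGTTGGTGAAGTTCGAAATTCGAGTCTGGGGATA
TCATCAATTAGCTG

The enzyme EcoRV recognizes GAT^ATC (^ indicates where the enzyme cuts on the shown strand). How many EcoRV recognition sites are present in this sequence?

GATATC occurs starting at position 97.
EcoRV cuts at 1 site.

1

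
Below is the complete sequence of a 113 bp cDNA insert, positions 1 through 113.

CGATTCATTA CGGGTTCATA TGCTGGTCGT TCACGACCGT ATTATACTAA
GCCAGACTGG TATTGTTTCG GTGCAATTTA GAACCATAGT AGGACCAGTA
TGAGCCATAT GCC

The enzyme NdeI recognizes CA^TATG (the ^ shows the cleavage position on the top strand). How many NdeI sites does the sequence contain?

CATATG occurs starting at positions 17, 106.
NdeI cuts at 2 sites.

2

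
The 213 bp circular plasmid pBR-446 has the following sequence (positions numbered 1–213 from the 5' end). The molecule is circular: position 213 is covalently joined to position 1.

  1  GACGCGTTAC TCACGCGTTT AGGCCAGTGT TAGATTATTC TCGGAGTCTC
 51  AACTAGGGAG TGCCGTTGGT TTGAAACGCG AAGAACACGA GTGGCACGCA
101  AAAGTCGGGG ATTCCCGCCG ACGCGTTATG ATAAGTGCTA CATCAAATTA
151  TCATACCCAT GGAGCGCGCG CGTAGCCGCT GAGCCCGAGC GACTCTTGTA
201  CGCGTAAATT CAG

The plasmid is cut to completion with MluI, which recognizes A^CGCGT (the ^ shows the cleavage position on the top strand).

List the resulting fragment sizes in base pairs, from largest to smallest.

MluI sites (ACGCGT) start at positions 2, 13, 121, 200.
MluI cuts after the first base of each site, so after positions 2, 13, 121, 200.
Circular molecule, 4 cuts → 4 fragments:
  3–13 → 11 bp
  14–121 → 108 bp
  122–200 → 79 bp
  201–213 then 1–2 → 13 + 2 = 15 bp
Sorted largest to smallest: 108, 79, 15, 11 bp.

108, 79, 15, 11 bp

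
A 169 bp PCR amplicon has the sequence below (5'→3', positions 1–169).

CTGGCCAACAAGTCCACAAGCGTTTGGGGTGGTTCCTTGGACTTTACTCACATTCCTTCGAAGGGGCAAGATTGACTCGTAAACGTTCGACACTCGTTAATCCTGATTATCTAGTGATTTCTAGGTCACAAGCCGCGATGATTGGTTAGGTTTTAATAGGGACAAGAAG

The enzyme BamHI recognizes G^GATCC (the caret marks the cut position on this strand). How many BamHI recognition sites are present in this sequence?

No occurrence of GGATCC is present in the sequence.
BamHI does not cut: 0 sites.

0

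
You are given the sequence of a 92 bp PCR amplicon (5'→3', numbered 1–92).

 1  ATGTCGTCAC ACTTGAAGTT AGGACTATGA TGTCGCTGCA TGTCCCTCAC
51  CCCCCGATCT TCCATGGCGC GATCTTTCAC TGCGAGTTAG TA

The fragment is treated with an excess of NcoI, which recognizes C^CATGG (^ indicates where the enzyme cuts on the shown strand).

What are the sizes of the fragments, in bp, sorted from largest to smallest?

The NcoI site (CCATGG) starts at position 62.
NcoI cuts after the first base of each site, so after position 62.
Linear molecule, 1 cut → 2 fragments:
  1–62 → 62 bp
  63–92 → 30 bp
Sorted largest to smallest: 62, 30 bp.

62, 30 bp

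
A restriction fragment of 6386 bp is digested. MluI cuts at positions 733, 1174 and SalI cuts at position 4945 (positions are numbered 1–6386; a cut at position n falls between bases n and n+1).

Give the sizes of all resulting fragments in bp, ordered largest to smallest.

Combined cut positions (sorted): 733, 1174, 4945.
Linear molecule, 3 cuts → 4 fragments:
  733 − 0 = 733 bp
  1174 − 733 = 441 bp
  4945 − 1174 = 3771 bp
  6386 − 4945 = 1441 bp
Sorted largest to smallest: 3771, 1441, 733, 441 bp.

3771, 1441, 733, 441 bp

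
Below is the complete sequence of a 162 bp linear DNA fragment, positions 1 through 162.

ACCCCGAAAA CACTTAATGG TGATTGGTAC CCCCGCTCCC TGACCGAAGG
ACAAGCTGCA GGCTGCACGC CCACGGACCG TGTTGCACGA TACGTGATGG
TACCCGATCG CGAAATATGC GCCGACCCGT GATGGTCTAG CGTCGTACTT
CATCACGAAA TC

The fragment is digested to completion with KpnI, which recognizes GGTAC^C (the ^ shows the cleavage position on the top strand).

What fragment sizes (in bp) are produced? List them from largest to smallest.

KpnI sites (GGTACC) start at positions 26, 99.
KpnI cuts after base 5 of each site (before the last base), so after positions 30, 103.
Linear molecule, 2 cuts → 3 fragments:
  1–30 → 30 bp
  31–103 → 73 bp
  104–162 → 59 bp
Sorted largest to smallest: 73, 59, 30 bp.

73, 59, 30 bp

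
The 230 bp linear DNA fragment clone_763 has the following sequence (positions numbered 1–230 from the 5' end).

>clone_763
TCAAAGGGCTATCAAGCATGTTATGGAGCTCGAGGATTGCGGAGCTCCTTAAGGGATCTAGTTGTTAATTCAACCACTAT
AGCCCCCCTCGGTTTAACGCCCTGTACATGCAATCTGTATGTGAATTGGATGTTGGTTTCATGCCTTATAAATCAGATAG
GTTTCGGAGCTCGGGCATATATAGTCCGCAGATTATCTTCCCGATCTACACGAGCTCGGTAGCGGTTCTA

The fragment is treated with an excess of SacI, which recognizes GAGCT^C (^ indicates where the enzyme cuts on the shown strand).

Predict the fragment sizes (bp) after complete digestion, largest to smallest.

125, 45, 30, 16, 14 bp

SacI sites (GAGCTC) start at positions 26, 42, 167, 212.
SacI cuts after base 5 of each site (before the last base), so after positions 30, 46, 171, 216.
Linear molecule, 4 cuts → 5 fragments:
  1–30 → 30 bp
  31–46 → 16 bp
  47–171 → 125 bp
  172–216 → 45 bp
  217–230 → 14 bp
Sorted largest to smallest: 125, 45, 30, 16, 14 bp.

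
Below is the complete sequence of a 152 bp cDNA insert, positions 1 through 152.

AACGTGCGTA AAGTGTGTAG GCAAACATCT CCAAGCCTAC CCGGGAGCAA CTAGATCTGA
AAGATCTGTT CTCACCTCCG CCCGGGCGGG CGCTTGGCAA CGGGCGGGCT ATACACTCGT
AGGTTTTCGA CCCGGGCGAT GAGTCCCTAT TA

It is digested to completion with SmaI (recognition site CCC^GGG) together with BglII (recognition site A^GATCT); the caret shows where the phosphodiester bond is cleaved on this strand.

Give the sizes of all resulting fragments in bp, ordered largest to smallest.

50, 42, 21, 19, 11, 9 bp

SmaI sites (CCCGGG) start at positions 40, 81, 131.
SmaI cuts after base 3 of each site, so after positions 42, 83, 133.
BglII sites (AGATCT) start at positions 53, 62.
BglII cuts after the first base of each site, so after positions 53, 62.
Combined cut positions: 42, 53, 62, 83, 133.
Linear molecule, 5 cuts → 6 fragments:
  1–42 → 42 bp
  43–53 → 11 bp
  54–62 → 9 bp
  63–83 → 21 bp
  84–133 → 50 bp
  134–152 → 19 bp
Sorted largest to smallest: 50, 42, 21, 19, 11, 9 bp.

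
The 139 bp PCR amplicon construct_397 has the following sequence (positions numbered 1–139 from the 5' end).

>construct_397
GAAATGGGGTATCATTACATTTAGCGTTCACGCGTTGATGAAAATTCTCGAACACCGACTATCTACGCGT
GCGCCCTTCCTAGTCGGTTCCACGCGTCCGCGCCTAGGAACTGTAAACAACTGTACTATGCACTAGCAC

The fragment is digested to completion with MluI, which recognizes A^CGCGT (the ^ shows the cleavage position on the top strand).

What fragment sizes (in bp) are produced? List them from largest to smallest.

47, 35, 30, 27 bp

MluI sites (ACGCGT) start at positions 30, 65, 92.
MluI cuts after the first base of each site, so after positions 30, 65, 92.
Linear molecule, 3 cuts → 4 fragments:
  1–30 → 30 bp
  31–65 → 35 bp
  66–92 → 27 bp
  93–139 → 47 bp
Sorted largest to smallest: 47, 35, 30, 27 bp.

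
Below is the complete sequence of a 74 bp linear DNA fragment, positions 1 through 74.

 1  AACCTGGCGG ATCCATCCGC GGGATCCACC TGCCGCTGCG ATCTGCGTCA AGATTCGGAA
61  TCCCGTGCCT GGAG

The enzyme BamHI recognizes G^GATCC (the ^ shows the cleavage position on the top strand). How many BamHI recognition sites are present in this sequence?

2

GGATCC occurs starting at positions 9, 22.
BamHI cuts at 2 sites.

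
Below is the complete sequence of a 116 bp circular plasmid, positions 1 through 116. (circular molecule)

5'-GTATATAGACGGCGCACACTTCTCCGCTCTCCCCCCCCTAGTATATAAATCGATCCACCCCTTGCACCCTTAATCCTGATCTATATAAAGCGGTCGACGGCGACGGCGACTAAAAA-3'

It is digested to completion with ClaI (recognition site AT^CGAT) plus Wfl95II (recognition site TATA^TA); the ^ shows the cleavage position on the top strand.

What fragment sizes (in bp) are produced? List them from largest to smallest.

40, 36, 35, 5 bp

The ClaI site (ATCGAT) starts at position 49.
ClaI cuts after base 2 of each site, so after position 50.
Wfl95II sites (TATATA) start at positions 2, 42, 82.
Wfl95II cuts after base 4 of each site, so after positions 5, 45, 85.
Combined cut positions: 5, 45, 50, 85.
Circular molecule, 4 cuts → 4 fragments:
  6–45 → 40 bp
  46–50 → 5 bp
  51–85 → 35 bp
  86–116 then 1–5 → 31 + 5 = 36 bp
Sorted largest to smallest: 40, 36, 35, 5 bp.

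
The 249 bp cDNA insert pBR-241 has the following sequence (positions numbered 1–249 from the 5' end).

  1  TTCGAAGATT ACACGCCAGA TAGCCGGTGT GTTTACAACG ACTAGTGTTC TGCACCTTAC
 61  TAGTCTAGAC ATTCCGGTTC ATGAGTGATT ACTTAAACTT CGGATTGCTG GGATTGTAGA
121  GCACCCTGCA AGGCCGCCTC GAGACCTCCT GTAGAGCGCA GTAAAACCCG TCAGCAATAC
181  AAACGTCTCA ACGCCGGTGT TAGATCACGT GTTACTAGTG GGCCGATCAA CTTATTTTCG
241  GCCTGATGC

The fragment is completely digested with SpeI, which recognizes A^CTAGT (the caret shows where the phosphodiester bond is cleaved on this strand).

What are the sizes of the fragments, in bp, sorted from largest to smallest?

SpeI sites (ACTAGT) start at positions 41, 59, 214.
SpeI cuts after the first base of each site, so after positions 41, 59, 214.
Linear molecule, 3 cuts → 4 fragments:
  1–41 → 41 bp
  42–59 → 18 bp
  60–214 → 155 bp
  215–249 → 35 bp
Sorted largest to smallest: 155, 41, 35, 18 bp.

155, 41, 35, 18 bp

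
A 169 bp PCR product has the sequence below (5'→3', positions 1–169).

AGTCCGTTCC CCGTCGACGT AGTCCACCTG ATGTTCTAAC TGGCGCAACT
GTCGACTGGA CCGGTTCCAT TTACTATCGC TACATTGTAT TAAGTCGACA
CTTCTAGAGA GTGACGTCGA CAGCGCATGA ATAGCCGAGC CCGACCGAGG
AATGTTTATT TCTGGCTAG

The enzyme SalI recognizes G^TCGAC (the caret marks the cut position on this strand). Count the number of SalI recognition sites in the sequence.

GTCGAC occurs starting at positions 13, 51, 94, 116.
SalI cuts at 4 sites.

4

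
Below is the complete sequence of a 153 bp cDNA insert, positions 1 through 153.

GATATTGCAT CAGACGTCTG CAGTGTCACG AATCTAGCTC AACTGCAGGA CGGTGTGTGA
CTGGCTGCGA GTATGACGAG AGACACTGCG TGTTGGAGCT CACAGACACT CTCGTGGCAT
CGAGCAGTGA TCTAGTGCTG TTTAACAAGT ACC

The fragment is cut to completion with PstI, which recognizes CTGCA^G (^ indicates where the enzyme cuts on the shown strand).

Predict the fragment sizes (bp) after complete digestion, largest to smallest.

PstI sites (CTGCAG) start at positions 18, 43.
PstI cuts after base 5 of each site (before the last base), so after positions 22, 47.
Linear molecule, 2 cuts → 3 fragments:
  1–22 → 22 bp
  23–47 → 25 bp
  48–153 → 106 bp
Sorted largest to smallest: 106, 25, 22 bp.

106, 25, 22 bp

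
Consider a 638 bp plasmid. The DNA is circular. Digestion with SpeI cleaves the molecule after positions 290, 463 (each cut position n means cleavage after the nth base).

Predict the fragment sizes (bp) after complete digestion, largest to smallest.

465, 173 bp

Circular molecule, 2 cuts → 2 fragments:
  463 − 290 = 173 bp
  wrap: 638 − 463 + 290 = 465 bp
Sorted largest to smallest: 465, 173 bp.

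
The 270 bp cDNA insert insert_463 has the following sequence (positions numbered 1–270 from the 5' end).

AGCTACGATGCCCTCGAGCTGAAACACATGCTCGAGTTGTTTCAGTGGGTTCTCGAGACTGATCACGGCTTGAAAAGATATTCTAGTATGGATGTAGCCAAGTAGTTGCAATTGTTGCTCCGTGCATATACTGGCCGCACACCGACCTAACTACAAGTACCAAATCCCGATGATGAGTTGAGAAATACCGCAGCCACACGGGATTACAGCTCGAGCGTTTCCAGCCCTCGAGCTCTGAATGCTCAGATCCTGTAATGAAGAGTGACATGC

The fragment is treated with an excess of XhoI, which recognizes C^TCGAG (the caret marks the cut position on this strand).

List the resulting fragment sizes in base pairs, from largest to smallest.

158, 43, 21, 18, 17, 13 bp

XhoI sites (CTCGAG) start at positions 13, 31, 52, 210, 227.
XhoI cuts after the first base of each site, so after positions 13, 31, 52, 210, 227.
Linear molecule, 5 cuts → 6 fragments:
  1–13 → 13 bp
  14–31 → 18 bp
  32–52 → 21 bp
  53–210 → 158 bp
  211–227 → 17 bp
  228–270 → 43 bp
Sorted largest to smallest: 158, 43, 21, 18, 17, 13 bp.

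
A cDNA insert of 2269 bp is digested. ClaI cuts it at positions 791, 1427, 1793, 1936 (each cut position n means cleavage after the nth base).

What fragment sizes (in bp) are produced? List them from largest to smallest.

Linear molecule, 4 cuts → 5 fragments:
  791 − 0 = 791 bp
  1427 − 791 = 636 bp
  1793 − 1427 = 366 bp
  1936 − 1793 = 143 bp
  2269 − 1936 = 333 bp
Sorted largest to smallest: 791, 636, 366, 333, 143 bp.

791, 636, 366, 333, 143 bp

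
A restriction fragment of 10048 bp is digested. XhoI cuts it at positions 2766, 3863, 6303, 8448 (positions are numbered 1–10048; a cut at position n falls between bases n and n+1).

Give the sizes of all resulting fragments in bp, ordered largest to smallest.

2766, 2440, 2145, 1600, 1097 bp

Linear molecule, 4 cuts → 5 fragments:
  2766 − 0 = 2766 bp
  3863 − 2766 = 1097 bp
  6303 − 3863 = 2440 bp
  8448 − 6303 = 2145 bp
  10048 − 8448 = 1600 bp
Sorted largest to smallest: 2766, 2440, 2145, 1600, 1097 bp.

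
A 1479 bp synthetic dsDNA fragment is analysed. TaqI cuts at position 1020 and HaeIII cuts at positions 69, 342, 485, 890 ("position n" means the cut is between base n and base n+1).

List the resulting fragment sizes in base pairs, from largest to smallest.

Combined cut positions (sorted): 69, 342, 485, 890, 1020.
Linear molecule, 5 cuts → 6 fragments:
  69 − 0 = 69 bp
  342 − 69 = 273 bp
  485 − 342 = 143 bp
  890 − 485 = 405 bp
  1020 − 890 = 130 bp
  1479 − 1020 = 459 bp
Sorted largest to smallest: 459, 405, 273, 143, 130, 69 bp.

459, 405, 273, 143, 130, 69 bp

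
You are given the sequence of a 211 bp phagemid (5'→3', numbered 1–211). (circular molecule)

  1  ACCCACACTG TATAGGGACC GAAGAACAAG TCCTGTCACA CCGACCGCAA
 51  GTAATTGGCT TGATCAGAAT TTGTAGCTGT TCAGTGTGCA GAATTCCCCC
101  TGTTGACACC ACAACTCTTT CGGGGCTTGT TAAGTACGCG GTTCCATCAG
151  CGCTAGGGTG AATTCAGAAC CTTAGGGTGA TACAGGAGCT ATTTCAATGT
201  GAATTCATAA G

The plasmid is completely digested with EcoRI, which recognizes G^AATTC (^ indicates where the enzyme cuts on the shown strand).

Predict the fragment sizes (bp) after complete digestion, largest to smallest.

EcoRI sites (GAATTC) start at positions 91, 160, 201.
EcoRI cuts after the first base of each site, so after positions 91, 160, 201.
Circular molecule, 3 cuts → 3 fragments:
  92–160 → 69 bp
  161–201 → 41 bp
  202–211 then 1–91 → 10 + 91 = 101 bp
Sorted largest to smallest: 101, 69, 41 bp.

101, 69, 41 bp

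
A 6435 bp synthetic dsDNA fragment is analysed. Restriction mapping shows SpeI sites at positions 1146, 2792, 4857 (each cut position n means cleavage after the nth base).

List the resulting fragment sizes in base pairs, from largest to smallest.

Linear molecule, 3 cuts → 4 fragments:
  1146 − 0 = 1146 bp
  2792 − 1146 = 1646 bp
  4857 − 2792 = 2065 bp
  6435 − 4857 = 1578 bp
Sorted largest to smallest: 2065, 1646, 1578, 1146 bp.

2065, 1646, 1578, 1146 bp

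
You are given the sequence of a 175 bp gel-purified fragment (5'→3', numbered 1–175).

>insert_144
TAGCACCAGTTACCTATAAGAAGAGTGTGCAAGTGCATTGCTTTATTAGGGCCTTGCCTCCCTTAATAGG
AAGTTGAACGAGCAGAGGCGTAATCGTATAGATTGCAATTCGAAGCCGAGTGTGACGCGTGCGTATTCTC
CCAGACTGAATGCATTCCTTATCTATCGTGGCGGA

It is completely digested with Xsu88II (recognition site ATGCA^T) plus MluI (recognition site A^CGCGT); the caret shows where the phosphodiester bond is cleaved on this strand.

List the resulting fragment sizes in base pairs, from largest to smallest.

125, 29, 21 bp

The Xsu88II site (ATGCAT) starts at position 150.
Xsu88II cuts after base 5 of each site (before the last base), so after position 154.
The MluI site (ACGCGT) starts at position 125.
MluI cuts after the first base of each site, so after position 125.
Combined cut positions: 125, 154.
Linear molecule, 2 cuts → 3 fragments:
  1–125 → 125 bp
  126–154 → 29 bp
  155–175 → 21 bp
Sorted largest to smallest: 125, 29, 21 bp.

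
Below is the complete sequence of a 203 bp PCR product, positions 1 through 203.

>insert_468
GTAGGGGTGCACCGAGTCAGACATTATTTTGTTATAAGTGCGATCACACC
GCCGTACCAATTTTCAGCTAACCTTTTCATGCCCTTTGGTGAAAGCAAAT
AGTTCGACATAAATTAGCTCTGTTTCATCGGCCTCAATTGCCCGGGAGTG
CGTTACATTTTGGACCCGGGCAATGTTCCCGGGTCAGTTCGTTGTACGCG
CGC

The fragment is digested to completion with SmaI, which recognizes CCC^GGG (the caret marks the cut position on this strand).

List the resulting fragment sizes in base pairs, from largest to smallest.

SmaI sites (CCCGGG) start at positions 141, 165, 178.
SmaI cuts after base 3 of each site, so after positions 143, 167, 180.
Linear molecule, 3 cuts → 4 fragments:
  1–143 → 143 bp
  144–167 → 24 bp
  168–180 → 13 bp
  181–203 → 23 bp
Sorted largest to smallest: 143, 24, 23, 13 bp.

143, 24, 23, 13 bp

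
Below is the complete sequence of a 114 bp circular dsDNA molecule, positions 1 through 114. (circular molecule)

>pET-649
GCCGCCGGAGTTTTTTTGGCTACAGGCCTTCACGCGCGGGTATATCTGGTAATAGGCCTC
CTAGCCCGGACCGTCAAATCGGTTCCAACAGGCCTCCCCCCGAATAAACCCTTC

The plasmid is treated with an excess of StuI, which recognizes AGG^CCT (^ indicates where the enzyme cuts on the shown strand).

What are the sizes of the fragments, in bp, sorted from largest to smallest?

48, 36, 30 bp

StuI sites (AGGCCT) start at positions 24, 54, 90.
StuI cuts after base 3 of each site, so after positions 26, 56, 92.
Circular molecule, 3 cuts → 3 fragments:
  27–56 → 30 bp
  57–92 → 36 bp
  93–114 then 1–26 → 22 + 26 = 48 bp
Sorted largest to smallest: 48, 36, 30 bp.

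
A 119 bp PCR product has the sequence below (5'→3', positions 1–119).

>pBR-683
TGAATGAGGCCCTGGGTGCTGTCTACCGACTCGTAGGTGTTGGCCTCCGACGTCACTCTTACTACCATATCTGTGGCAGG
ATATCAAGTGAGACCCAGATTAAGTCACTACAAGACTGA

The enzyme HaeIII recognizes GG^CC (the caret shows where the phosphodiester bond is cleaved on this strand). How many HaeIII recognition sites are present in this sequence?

2

GGCC occurs starting at positions 8, 42.
HaeIII cuts at 2 sites.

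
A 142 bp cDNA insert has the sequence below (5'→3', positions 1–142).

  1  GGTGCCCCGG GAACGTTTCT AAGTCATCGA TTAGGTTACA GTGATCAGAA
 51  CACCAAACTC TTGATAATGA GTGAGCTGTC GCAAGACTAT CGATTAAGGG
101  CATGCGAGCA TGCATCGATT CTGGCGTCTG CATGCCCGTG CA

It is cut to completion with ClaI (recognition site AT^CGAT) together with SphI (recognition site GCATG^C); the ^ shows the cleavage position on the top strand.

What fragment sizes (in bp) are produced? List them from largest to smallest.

63, 27, 19, 14, 8, 8, 3 bp

ClaI sites (ATCGAT) start at positions 26, 89, 114.
ClaI cuts after base 2 of each site, so after positions 27, 90, 115.
SphI sites (GCATGC) start at positions 100, 108, 130.
SphI cuts after base 5 of each site (before the last base), so after positions 104, 112, 134.
Combined cut positions: 27, 90, 104, 112, 115, 134.
Linear molecule, 6 cuts → 7 fragments:
  1–27 → 27 bp
  28–90 → 63 bp
  91–104 → 14 bp
  105–112 → 8 bp
  113–115 → 3 bp
  116–134 → 19 bp
  135–142 → 8 bp
Sorted largest to smallest: 63, 27, 19, 14, 8, 8, 3 bp.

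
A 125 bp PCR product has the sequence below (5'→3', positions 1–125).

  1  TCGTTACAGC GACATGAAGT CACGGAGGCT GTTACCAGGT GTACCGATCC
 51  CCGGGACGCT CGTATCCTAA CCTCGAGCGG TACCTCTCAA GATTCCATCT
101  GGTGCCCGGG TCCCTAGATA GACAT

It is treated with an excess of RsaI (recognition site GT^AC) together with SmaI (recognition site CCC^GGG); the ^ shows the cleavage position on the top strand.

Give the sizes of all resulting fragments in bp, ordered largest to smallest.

RsaI sites (GTAC) start at positions 41, 80.
RsaI cuts after base 2 of each site, so after positions 42, 81.
SmaI sites (CCCGGG) start at positions 50, 105.
SmaI cuts after base 3 of each site, so after positions 52, 107.
Combined cut positions: 42, 52, 81, 107.
Linear molecule, 4 cuts → 5 fragments:
  1–42 → 42 bp
  43–52 → 10 bp
  53–81 → 29 bp
  82–107 → 26 bp
  108–125 → 18 bp
Sorted largest to smallest: 42, 29, 26, 18, 10 bp.

42, 29, 26, 18, 10 bp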